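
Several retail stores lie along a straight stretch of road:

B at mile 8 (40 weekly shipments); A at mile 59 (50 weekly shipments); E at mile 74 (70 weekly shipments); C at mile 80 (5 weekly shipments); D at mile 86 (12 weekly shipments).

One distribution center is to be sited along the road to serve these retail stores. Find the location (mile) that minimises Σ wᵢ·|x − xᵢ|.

For a sum of weighted absolute distances on a line, the optimum is the weighted median (not the mean). Total weight W = 177; half-weight = 88.5.
Sort by position and accumulate weight:
  mile 8 (B, w=40) → cum 40
  mile 59 (A, w=50) → cum 90  ≥ 88.5 → median here
  mile 74 (E, w=70) → cum 160
  mile 80 (C, w=5) → cum 165
  mile 86 (D, w=12) → cum 177
Optimal location: mile 59.

x = 59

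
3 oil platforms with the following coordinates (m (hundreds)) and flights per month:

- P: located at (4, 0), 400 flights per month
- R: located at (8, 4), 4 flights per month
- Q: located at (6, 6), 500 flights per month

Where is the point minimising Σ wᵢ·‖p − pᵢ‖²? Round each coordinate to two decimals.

(5.12, 3.34)

The minimiser of Σwᵢ‖p−pᵢ‖² is the weighted centroid p* = (Σwᵢpᵢ)/(Σwᵢ).
Σwᵢ = 904.
Σwᵢxᵢ = 400·4 + 4·8 + 500·6 = 4632.
Σwᵢyᵢ = 400·0 + 4·4 + 500·6 = 3016.
x* = 4632/904 = 5.12, y* = 3016/904 = 3.34.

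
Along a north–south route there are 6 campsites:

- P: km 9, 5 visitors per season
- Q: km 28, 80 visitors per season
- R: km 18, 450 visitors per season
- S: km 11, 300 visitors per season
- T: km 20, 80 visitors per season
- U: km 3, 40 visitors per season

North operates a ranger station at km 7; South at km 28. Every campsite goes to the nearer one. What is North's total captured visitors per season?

345

The indifferent point is the midpoint (7+28)/2 = 17.5; campsites left of it (closer to North at 7) go to North, those right go to South.
  U at 3 (w=40) → North
  P at 9 (w=5) → North
  S at 11 (w=300) → North
  R at 18 (w=450) → South
  T at 20 (w=80) → South
  Q at 28 (w=80) → South
North captures 345; South captures 610.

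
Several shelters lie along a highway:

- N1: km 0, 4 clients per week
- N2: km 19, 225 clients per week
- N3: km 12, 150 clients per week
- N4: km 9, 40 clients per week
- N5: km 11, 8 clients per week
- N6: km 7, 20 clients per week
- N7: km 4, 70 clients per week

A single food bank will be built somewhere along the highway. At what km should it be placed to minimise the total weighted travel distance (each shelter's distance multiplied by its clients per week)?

x = 12

For a sum of weighted absolute distances on a line, the optimum is the weighted median (not the mean). Total weight W = 517; half-weight = 258.5.
Sort by position and accumulate weight:
  km 0 (N1, w=4) → cum 4
  km 4 (N7, w=70) → cum 74
  km 7 (N6, w=20) → cum 94
  km 9 (N4, w=40) → cum 134
  km 11 (N5, w=8) → cum 142
  km 12 (N3, w=150) → cum 292  ≥ 258.5 → median here
  km 19 (N2, w=225) → cum 517
Optimal location: km 12.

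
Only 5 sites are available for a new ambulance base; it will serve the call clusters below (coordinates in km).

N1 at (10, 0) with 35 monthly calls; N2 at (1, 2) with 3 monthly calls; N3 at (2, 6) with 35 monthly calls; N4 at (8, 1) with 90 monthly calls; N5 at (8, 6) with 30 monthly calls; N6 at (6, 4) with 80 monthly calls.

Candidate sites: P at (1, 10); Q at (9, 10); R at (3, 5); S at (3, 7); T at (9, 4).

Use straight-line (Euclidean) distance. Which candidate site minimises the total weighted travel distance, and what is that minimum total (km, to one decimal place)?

T, total 1015.5 km

Total weighted distance at each candidate:
  P (1, 10): total = 2532.0
  Q (9, 10): total = 2143.2
  R (3, 5): total = 1343.6
  S (3, 7): total = 1607.4
  T (9, 4): total = 1015.5
Minimum is at T with total 1015.5 km.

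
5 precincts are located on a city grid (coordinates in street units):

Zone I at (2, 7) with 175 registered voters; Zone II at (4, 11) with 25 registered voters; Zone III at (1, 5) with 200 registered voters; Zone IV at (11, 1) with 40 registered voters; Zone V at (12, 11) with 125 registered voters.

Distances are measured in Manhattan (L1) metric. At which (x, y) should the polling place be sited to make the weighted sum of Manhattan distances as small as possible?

Manhattan distance separates: Σwᵢ(|x−xᵢ|+|y−yᵢ|) = Σwᵢ|x−xᵢ| + Σwᵢ|y−yᵢ|, so x and y are optimised independently as 1-D weighted medians.
Total weight W = 565; half = 282.5.
x-coordinate, sorted with cumulative weight:
  x=1 (Zone III, w=200) cum 200
  x=2 (Zone I, w=175) cum 375  ← median
  x=4 (Zone II, w=25) cum 400
  x=11 (Zone IV, w=40) cum 440
  x=12 (Zone V, w=125) cum 565
⇒ x* = 2
y-coordinate, sorted with cumulative weight:
  y=1 (Zone IV, w=40) cum 40
  y=5 (Zone III, w=200) cum 240
  y=7 (Zone I, w=175) cum 415  ← median
  y=11 (Zone II, w=25) cum 440
  y=11 (Zone V, w=125) cum 565
⇒ y* = 7

(2, 7)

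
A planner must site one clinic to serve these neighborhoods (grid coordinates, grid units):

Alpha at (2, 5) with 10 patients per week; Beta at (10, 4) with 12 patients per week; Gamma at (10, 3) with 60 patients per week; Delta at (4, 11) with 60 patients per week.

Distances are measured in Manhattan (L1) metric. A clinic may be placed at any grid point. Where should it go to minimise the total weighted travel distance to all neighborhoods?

(10, 4)

Manhattan distance separates: Σwᵢ(|x−xᵢ|+|y−yᵢ|) = Σwᵢ|x−xᵢ| + Σwᵢ|y−yᵢ|, so x and y are optimised independently as 1-D weighted medians.
Total weight W = 142; half = 71.
x-coordinate, sorted with cumulative weight:
  x=2 (Alpha, w=10) cum 10
  x=4 (Delta, w=60) cum 70
  x=10 (Beta, w=12) cum 82  ← median
  x=10 (Gamma, w=60) cum 142
⇒ x* = 10
y-coordinate, sorted with cumulative weight:
  y=3 (Gamma, w=60) cum 60
  y=4 (Beta, w=12) cum 72  ← median
  y=5 (Alpha, w=10) cum 82
  y=11 (Delta, w=60) cum 142
⇒ y* = 4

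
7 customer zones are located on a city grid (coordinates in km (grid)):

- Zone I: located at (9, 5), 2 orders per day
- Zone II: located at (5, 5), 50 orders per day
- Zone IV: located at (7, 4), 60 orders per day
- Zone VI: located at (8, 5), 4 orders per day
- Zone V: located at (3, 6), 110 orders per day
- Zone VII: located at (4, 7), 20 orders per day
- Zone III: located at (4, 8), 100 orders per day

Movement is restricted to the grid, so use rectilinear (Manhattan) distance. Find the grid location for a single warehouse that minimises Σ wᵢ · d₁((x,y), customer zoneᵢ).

(4, 6)

Manhattan distance separates: Σwᵢ(|x−xᵢ|+|y−yᵢ|) = Σwᵢ|x−xᵢ| + Σwᵢ|y−yᵢ|, so x and y are optimised independently as 1-D weighted medians.
Total weight W = 346; half = 173.
x-coordinate, sorted with cumulative weight:
  x=3 (Zone V, w=110) cum 110
  x=4 (Zone VII, w=20) cum 130
  x=4 (Zone III, w=100) cum 230  ← median
  x=5 (Zone II, w=50) cum 280
  x=7 (Zone IV, w=60) cum 340
  x=8 (Zone VI, w=4) cum 344
  x=9 (Zone I, w=2) cum 346
⇒ x* = 4
y-coordinate, sorted with cumulative weight:
  y=4 (Zone IV, w=60) cum 60
  y=5 (Zone I, w=2) cum 62
  y=5 (Zone II, w=50) cum 112
  y=5 (Zone VI, w=4) cum 116
  y=6 (Zone V, w=110) cum 226  ← median
  y=7 (Zone VII, w=20) cum 246
  y=8 (Zone III, w=100) cum 346
⇒ y* = 6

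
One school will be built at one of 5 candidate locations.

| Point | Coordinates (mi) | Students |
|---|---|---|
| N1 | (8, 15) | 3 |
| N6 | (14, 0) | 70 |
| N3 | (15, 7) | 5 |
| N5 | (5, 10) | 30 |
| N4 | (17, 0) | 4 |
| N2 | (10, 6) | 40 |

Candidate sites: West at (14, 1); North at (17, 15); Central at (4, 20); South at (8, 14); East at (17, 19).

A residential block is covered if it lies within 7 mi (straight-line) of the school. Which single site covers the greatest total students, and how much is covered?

West, covering 119

Coverage radius r = 7 mi; a point is covered iff (Δx)²+(Δy)² ≤ 7² = 49.
  West (14, 1): covers {N6, N3, N4, N2} → 119
  North (17, 15): covers {none} → 0
  Central (4, 20): covers {N1} → 3
  South (8, 14): covers {N1, N5} → 33
  East (17, 19): covers {none} → 0
Maximum coverage at West: 119 students.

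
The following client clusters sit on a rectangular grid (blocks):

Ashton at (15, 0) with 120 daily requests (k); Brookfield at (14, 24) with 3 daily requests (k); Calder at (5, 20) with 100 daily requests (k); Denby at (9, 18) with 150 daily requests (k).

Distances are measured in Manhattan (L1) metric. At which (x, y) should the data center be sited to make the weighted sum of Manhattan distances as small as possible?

(9, 18)

Manhattan distance separates: Σwᵢ(|x−xᵢ|+|y−yᵢ|) = Σwᵢ|x−xᵢ| + Σwᵢ|y−yᵢ|, so x and y are optimised independently as 1-D weighted medians.
Total weight W = 373; half = 186.5.
x-coordinate, sorted with cumulative weight:
  x=5 (Calder, w=100) cum 100
  x=9 (Denby, w=150) cum 250  ← median
  x=14 (Brookfield, w=3) cum 253
  x=15 (Ashton, w=120) cum 373
⇒ x* = 9
y-coordinate, sorted with cumulative weight:
  y=0 (Ashton, w=120) cum 120
  y=18 (Denby, w=150) cum 270  ← median
  y=20 (Calder, w=100) cum 370
  y=24 (Brookfield, w=3) cum 373
⇒ y* = 18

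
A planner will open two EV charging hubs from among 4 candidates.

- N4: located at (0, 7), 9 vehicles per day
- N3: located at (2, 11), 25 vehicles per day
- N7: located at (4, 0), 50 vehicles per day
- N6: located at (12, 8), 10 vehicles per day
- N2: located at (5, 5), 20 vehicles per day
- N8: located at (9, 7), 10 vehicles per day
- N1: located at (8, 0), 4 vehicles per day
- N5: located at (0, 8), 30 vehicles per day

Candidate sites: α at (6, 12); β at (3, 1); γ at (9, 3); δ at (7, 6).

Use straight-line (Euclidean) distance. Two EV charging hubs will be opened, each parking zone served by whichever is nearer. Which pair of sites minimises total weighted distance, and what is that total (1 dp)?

{β, δ}, total 667.6

Evaluate every pair (each demand assigned to the nearer of the two):
  {β, δ}: total = 667.6
  {α, β}: total = 690.8
  {β, γ}: total = 811.2
  {α, δ}: total = 863.7
  {α, γ}: total = 881.7
  {γ, δ}: total = 883.9
Best pair: {β, δ} with total 667.6.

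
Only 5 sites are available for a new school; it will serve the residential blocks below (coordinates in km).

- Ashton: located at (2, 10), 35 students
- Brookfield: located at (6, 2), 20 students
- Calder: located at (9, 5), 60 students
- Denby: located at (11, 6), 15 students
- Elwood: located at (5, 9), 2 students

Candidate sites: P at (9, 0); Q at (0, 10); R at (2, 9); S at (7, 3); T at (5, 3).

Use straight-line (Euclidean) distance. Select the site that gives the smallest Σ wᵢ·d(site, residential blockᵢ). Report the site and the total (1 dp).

Total weighted distance at each candidate:
  P (9, 0): total = 913.9
  Q (0, 10): total = 1073.5
  R (2, 9): total = 828.3
  S (7, 3): total = 586.7
  T (5, 3): total = 675.8
Minimum is at S with total 586.7 km.

S, total 586.7 km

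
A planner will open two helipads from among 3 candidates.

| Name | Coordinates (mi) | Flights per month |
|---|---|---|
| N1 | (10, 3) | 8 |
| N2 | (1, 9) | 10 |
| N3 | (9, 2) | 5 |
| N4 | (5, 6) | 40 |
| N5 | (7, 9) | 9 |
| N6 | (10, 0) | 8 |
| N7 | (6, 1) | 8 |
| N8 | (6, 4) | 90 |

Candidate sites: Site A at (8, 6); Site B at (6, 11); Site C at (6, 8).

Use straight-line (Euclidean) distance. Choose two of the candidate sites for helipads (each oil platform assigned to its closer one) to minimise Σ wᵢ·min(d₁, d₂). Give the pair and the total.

Evaluate every pair (each demand assigned to the nearer of the two):
  {Site A, Site C}: total = 550.9
  {Site A, Site B}: total = 591.7
  {Site B, Site C}: total = 725.5
Best pair: {Site A, Site C} with total 550.9.

{Site A, Site C}, total 550.9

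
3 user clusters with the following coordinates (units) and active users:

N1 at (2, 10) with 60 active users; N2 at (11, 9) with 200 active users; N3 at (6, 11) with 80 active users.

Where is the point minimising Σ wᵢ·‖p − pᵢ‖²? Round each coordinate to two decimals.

(8.24, 9.65)

The minimiser of Σwᵢ‖p−pᵢ‖² is the weighted centroid p* = (Σwᵢpᵢ)/(Σwᵢ).
Σwᵢ = 340.
Σwᵢxᵢ = 60·2 + 200·11 + 80·6 = 2800.
Σwᵢyᵢ = 60·10 + 200·9 + 80·11 = 3280.
x* = 2800/340 = 8.24, y* = 3280/340 = 9.65.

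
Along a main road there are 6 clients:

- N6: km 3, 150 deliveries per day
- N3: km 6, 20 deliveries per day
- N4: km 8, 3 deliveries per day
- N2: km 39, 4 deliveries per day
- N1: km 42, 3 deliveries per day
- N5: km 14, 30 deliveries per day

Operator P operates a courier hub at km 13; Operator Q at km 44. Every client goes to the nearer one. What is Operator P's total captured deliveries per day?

The indifferent point is the midpoint (13+44)/2 = 28.5; clients left of it (closer to Operator P at 13) go to Operator P, those right go to Operator Q.
  N6 at 3 (w=150) → Operator P
  N3 at 6 (w=20) → Operator P
  N4 at 8 (w=3) → Operator P
  N5 at 14 (w=30) → Operator P
  N2 at 39 (w=4) → Operator Q
  N1 at 42 (w=3) → Operator Q
Operator P captures 203; Operator Q captures 7.

203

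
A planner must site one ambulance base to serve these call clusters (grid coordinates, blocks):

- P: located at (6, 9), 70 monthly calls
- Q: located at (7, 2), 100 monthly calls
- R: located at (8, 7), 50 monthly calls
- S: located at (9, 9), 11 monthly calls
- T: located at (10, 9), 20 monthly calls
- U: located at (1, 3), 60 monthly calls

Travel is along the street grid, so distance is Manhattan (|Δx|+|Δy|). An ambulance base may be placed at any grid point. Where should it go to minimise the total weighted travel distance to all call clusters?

Manhattan distance separates: Σwᵢ(|x−xᵢ|+|y−yᵢ|) = Σwᵢ|x−xᵢ| + Σwᵢ|y−yᵢ|, so x and y are optimised independently as 1-D weighted medians.
Total weight W = 311; half = 155.5.
x-coordinate, sorted with cumulative weight:
  x=1 (U, w=60) cum 60
  x=6 (P, w=70) cum 130
  x=7 (Q, w=100) cum 230  ← median
  x=8 (R, w=50) cum 280
  x=9 (S, w=11) cum 291
  x=10 (T, w=20) cum 311
⇒ x* = 7
y-coordinate, sorted with cumulative weight:
  y=2 (Q, w=100) cum 100
  y=3 (U, w=60) cum 160  ← median
  y=7 (R, w=50) cum 210
  y=9 (P, w=70) cum 280
  y=9 (S, w=11) cum 291
  y=9 (T, w=20) cum 311
⇒ y* = 3

(7, 3)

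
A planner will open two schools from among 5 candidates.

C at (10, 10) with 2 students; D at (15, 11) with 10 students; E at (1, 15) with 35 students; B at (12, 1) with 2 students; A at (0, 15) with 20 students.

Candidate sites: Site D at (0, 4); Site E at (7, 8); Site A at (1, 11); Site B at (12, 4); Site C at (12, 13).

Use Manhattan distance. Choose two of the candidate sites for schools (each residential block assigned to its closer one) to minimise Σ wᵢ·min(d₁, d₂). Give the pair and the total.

{Site A, Site C}, total 324

Evaluate every pair (each demand assigned to the nearer of the two):
  {Site A, Site C}: total = 324
  {Site A, Site B}: total = 362
  {Site E, Site A}: total = 384
  {Site D, Site A}: total = 430
  {Site D, Site C}: total = 724
  {Site D, Site B}: total = 762
  {Site D, Site E}: total = 784
  {Site B, Site C}: total = 801
  {Site E, Site C}: total = 819
  {Site E, Site B}: total = 851
Best pair: {Site A, Site C} with total 324.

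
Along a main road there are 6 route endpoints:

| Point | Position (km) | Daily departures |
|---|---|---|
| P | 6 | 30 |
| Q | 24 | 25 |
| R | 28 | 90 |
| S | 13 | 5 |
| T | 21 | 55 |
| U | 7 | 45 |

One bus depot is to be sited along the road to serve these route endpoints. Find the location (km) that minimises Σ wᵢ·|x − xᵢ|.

x = 21

For a sum of weighted absolute distances on a line, the optimum is the weighted median (not the mean). Total weight W = 250; half-weight = 125.
Sort by position and accumulate weight:
  km 6 (P, w=30) → cum 30
  km 7 (U, w=45) → cum 75
  km 13 (S, w=5) → cum 80
  km 21 (T, w=55) → cum 135  ≥ 125 → median here
  km 24 (Q, w=25) → cum 160
  km 28 (R, w=90) → cum 250
Optimal location: km 21.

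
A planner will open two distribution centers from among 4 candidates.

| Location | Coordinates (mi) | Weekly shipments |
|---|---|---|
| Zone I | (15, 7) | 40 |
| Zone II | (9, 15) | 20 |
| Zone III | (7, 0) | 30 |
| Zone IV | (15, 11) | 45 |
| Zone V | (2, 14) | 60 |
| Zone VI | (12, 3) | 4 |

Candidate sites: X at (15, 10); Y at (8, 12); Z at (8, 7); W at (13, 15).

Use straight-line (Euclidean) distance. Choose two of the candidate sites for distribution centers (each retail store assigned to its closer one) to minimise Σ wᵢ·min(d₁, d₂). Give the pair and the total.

{X, Y}, total 999.4

Evaluate every pair (each demand assigned to the nearer of the two):
  {X, Y}: total = 999.4
  {X, Z}: total = 1109.1
  {Y, Z}: total = 1275.7
  {X, W}: total = 1322.4
  {Z, W}: total = 1349.2
  {Y, W}: total = 1374.5
Best pair: {X, Y} with total 999.4.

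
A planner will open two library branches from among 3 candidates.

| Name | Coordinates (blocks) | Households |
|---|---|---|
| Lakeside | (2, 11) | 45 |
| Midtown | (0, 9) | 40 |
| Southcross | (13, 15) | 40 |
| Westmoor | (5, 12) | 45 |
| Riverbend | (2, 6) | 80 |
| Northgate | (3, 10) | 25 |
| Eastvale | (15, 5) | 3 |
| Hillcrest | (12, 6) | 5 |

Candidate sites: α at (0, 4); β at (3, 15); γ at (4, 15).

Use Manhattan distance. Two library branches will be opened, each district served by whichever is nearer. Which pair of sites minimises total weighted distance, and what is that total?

Evaluate every pair (each demand assigned to the nearer of the two):
  {α, γ}: total = 1598
  {α, β}: total = 1613
  {β, γ}: total = 2198
Best pair: {α, γ} with total 1598.

{α, γ}, total 1598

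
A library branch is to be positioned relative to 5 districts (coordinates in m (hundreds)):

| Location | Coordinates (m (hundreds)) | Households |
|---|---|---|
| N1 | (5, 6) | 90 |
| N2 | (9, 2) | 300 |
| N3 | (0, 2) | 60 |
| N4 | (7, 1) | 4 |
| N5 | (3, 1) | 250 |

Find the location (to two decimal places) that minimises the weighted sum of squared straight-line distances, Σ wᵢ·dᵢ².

(5.58, 2.15)

The minimiser of Σwᵢ‖p−pᵢ‖² is the weighted centroid p* = (Σwᵢpᵢ)/(Σwᵢ).
Σwᵢ = 704.
Σwᵢxᵢ = 90·5 + 300·9 + 60·0 + 4·7 + 250·3 = 3928.
Σwᵢyᵢ = 90·6 + 300·2 + 60·2 + 4·1 + 250·1 = 1514.
x* = 3928/704 = 5.58, y* = 1514/704 = 2.15.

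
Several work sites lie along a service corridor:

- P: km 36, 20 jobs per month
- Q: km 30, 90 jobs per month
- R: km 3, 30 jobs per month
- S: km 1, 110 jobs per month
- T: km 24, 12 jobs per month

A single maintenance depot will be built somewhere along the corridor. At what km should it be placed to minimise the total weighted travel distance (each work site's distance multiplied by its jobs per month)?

For a sum of weighted absolute distances on a line, the optimum is the weighted median (not the mean). Total weight W = 262; half-weight = 131.
Sort by position and accumulate weight:
  km 1 (S, w=110) → cum 110
  km 3 (R, w=30) → cum 140  ≥ 131 → median here
  km 24 (T, w=12) → cum 152
  km 30 (Q, w=90) → cum 242
  km 36 (P, w=20) → cum 262
Optimal location: km 3.

x = 3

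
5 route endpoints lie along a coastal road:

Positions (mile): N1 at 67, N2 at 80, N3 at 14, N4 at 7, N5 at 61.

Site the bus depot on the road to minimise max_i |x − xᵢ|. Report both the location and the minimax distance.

The 1-center on a line is the midpoint of the two extreme points: leftmost at 7, rightmost at 80.
Optimal location = (7 + 80)/2 = 43.5; maximum distance = (80 − 7)/2 = 36.5.

location 43.5, max distance 36.5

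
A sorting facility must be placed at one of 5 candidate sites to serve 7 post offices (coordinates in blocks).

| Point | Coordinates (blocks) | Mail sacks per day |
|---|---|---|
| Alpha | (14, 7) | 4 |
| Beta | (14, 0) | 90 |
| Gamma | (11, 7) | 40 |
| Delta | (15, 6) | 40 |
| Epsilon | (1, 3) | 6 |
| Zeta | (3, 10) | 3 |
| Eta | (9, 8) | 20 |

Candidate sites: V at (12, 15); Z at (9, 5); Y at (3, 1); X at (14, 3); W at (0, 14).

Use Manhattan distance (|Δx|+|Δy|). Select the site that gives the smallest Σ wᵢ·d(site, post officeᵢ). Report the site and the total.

Total weighted distance at each candidate:
  V (12, 15): total = 2790
  Z (9, 5): total = 1521
  Y (3, 1): total = 2699
  X (14, 3): total = 1058
  W (0, 14): total = 4637
Minimum is at X with total 1058 blocks.

X, total 1058 blocks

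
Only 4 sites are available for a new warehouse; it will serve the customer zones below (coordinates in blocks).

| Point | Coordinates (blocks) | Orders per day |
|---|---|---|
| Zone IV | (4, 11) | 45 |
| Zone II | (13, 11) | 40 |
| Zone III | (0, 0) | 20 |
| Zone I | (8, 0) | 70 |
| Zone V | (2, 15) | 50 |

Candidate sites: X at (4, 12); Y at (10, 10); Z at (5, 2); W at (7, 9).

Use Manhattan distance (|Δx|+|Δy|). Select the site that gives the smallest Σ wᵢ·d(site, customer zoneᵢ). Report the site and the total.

W, total 2115 blocks

Total weighted distance at each candidate:
  X (4, 12): total = 2135
  Y (10, 10): total = 2365
  Z (5, 2): total = 2420
  W (7, 9): total = 2115
Minimum is at W with total 2115 blocks.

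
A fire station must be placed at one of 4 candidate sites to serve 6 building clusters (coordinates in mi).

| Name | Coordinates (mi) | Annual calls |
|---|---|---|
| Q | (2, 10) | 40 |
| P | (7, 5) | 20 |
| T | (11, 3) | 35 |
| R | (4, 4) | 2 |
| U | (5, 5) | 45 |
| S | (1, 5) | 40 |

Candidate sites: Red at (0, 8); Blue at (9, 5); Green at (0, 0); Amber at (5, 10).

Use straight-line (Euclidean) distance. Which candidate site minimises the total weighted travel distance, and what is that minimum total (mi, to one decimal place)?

Total weighted distance at each candidate:
  Red (0, 8): total = 1088.6
  Blue (9, 5): total = 993.3
  Green (0, 0): total = 1512.5
  Amber (5, 10): total = 1043.7
Minimum is at Blue with total 993.3 mi.

Blue, total 993.3 mi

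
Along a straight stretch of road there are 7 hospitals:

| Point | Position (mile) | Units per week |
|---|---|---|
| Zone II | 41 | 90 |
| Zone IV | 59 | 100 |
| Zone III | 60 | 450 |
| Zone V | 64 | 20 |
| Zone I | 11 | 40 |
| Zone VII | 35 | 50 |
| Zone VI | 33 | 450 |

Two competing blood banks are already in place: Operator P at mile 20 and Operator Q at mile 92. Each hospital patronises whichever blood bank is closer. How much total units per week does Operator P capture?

The indifferent point is the midpoint (20+92)/2 = 56; hospitals left of it (closer to Operator P at 20) go to Operator P, those right go to Operator Q.
  Zone I at 11 (w=40) → Operator P
  Zone VI at 33 (w=450) → Operator P
  Zone VII at 35 (w=50) → Operator P
  Zone II at 41 (w=90) → Operator P
  Zone IV at 59 (w=100) → Operator Q
  Zone III at 60 (w=450) → Operator Q
  Zone V at 64 (w=20) → Operator Q
Operator P captures 630; Operator Q captures 570.

630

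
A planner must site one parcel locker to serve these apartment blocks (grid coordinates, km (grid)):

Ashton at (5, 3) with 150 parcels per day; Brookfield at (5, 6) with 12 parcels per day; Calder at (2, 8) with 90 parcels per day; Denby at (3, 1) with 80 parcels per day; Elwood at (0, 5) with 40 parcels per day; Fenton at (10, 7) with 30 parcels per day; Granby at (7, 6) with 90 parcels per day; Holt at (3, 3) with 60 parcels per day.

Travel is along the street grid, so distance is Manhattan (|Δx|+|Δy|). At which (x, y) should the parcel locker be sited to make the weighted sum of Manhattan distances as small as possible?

Manhattan distance separates: Σwᵢ(|x−xᵢ|+|y−yᵢ|) = Σwᵢ|x−xᵢ| + Σwᵢ|y−yᵢ|, so x and y are optimised independently as 1-D weighted medians.
Total weight W = 552; half = 276.
x-coordinate, sorted with cumulative weight:
  x=0 (Elwood, w=40) cum 40
  x=2 (Calder, w=90) cum 130
  x=3 (Denby, w=80) cum 210
  x=3 (Holt, w=60) cum 270
  x=5 (Ashton, w=150) cum 420  ← median
  x=5 (Brookfield, w=12) cum 432
  x=7 (Granby, w=90) cum 522
  x=10 (Fenton, w=30) cum 552
⇒ x* = 5
y-coordinate, sorted with cumulative weight:
  y=1 (Denby, w=80) cum 80
  y=3 (Ashton, w=150) cum 230
  y=3 (Holt, w=60) cum 290  ← median
  y=5 (Elwood, w=40) cum 330
  y=6 (Brookfield, w=12) cum 342
  y=6 (Granby, w=90) cum 432
  y=7 (Fenton, w=30) cum 462
  y=8 (Calder, w=90) cum 552
⇒ y* = 3

(5, 3)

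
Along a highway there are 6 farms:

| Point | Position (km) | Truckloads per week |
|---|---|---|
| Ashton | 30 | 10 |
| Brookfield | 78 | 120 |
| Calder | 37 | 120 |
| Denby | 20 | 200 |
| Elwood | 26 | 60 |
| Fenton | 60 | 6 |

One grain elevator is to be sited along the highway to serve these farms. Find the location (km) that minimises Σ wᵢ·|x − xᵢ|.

For a sum of weighted absolute distances on a line, the optimum is the weighted median (not the mean). Total weight W = 516; half-weight = 258.
Sort by position and accumulate weight:
  km 20 (Denby, w=200) → cum 200
  km 26 (Elwood, w=60) → cum 260  ≥ 258 → median here
  km 30 (Ashton, w=10) → cum 270
  km 37 (Calder, w=120) → cum 390
  km 60 (Fenton, w=6) → cum 396
  km 78 (Brookfield, w=120) → cum 516
Optimal location: km 26.

x = 26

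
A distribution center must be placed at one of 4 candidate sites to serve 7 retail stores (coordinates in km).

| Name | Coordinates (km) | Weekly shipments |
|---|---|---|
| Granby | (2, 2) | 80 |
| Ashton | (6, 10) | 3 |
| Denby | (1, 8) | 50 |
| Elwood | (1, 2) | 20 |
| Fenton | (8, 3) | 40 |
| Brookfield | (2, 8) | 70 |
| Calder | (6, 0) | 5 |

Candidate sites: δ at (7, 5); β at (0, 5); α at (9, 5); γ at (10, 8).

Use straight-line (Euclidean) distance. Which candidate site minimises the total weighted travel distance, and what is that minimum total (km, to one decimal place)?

β, total 1154.5 km

Total weighted distance at each candidate:
  δ (7, 5): total = 1474.5
  β (0, 5): total = 1154.5
  α (9, 5): total = 1876.5
  γ (10, 8): total = 2299.9
Minimum is at β with total 1154.5 km.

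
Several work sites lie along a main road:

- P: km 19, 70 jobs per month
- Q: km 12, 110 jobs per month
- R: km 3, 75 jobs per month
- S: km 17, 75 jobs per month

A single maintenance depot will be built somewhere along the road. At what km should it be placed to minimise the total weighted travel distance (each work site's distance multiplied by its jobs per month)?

For a sum of weighted absolute distances on a line, the optimum is the weighted median (not the mean). Total weight W = 330; half-weight = 165.
Sort by position and accumulate weight:
  km 3 (R, w=75) → cum 75
  km 12 (Q, w=110) → cum 185  ≥ 165 → median here
  km 17 (S, w=75) → cum 260
  km 19 (P, w=70) → cum 330
Optimal location: km 12.

x = 12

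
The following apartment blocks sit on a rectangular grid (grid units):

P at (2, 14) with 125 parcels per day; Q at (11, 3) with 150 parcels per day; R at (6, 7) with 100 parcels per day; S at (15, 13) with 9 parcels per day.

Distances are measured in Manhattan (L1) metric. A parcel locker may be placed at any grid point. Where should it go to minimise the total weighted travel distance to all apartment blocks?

(6, 7)

Manhattan distance separates: Σwᵢ(|x−xᵢ|+|y−yᵢ|) = Σwᵢ|x−xᵢ| + Σwᵢ|y−yᵢ|, so x and y are optimised independently as 1-D weighted medians.
Total weight W = 384; half = 192.
x-coordinate, sorted with cumulative weight:
  x=2 (P, w=125) cum 125
  x=6 (R, w=100) cum 225  ← median
  x=11 (Q, w=150) cum 375
  x=15 (S, w=9) cum 384
⇒ x* = 6
y-coordinate, sorted with cumulative weight:
  y=3 (Q, w=150) cum 150
  y=7 (R, w=100) cum 250  ← median
  y=13 (S, w=9) cum 259
  y=14 (P, w=125) cum 384
⇒ y* = 7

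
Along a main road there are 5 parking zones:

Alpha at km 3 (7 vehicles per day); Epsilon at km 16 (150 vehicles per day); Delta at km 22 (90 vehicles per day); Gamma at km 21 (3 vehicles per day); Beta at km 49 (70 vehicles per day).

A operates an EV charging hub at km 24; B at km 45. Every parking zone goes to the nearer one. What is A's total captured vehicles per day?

250

The indifferent point is the midpoint (24+45)/2 = 34.5; parking zones left of it (closer to A at 24) go to A, those right go to B.
  Alpha at 3 (w=7) → A
  Epsilon at 16 (w=150) → A
  Gamma at 21 (w=3) → A
  Delta at 22 (w=90) → A
  Beta at 49 (w=70) → B
A captures 250; B captures 70.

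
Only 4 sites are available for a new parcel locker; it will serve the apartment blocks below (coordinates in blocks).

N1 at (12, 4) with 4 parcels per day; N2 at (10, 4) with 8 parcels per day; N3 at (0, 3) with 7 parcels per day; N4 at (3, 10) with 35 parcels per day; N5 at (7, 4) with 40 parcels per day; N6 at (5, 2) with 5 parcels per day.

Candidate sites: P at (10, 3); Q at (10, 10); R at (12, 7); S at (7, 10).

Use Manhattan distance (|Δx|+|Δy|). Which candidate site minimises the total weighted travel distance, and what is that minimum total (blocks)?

Total weighted distance at each candidate:
  P (10, 3): total = 770
  Q (10, 10): total = 869
  R (12, 7): total = 964
  S (7, 10): total = 644
Minimum is at S with total 644 blocks.

S, total 644 blocks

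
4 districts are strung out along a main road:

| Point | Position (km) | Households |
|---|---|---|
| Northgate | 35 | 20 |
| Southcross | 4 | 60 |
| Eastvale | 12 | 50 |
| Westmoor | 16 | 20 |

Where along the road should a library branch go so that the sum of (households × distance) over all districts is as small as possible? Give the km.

x = 12

For a sum of weighted absolute distances on a line, the optimum is the weighted median (not the mean). Total weight W = 150; half-weight = 75.
Sort by position and accumulate weight:
  km 4 (Southcross, w=60) → cum 60
  km 12 (Eastvale, w=50) → cum 110  ≥ 75 → median here
  km 16 (Westmoor, w=20) → cum 130
  km 35 (Northgate, w=20) → cum 150
Optimal location: km 12.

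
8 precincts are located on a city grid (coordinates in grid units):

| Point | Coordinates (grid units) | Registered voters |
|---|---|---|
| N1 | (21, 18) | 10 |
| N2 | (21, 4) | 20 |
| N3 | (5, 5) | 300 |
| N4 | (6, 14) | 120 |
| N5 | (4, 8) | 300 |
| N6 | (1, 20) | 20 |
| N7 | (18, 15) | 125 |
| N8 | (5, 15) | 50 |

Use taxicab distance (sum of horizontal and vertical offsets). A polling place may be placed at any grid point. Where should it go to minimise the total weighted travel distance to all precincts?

Manhattan distance separates: Σwᵢ(|x−xᵢ|+|y−yᵢ|) = Σwᵢ|x−xᵢ| + Σwᵢ|y−yᵢ|, so x and y are optimised independently as 1-D weighted medians.
Total weight W = 945; half = 472.5.
x-coordinate, sorted with cumulative weight:
  x=1 (N6, w=20) cum 20
  x=4 (N5, w=300) cum 320
  x=5 (N3, w=300) cum 620  ← median
  x=5 (N8, w=50) cum 670
  x=6 (N4, w=120) cum 790
  x=18 (N7, w=125) cum 915
  x=21 (N1, w=10) cum 925
  x=21 (N2, w=20) cum 945
⇒ x* = 5
y-coordinate, sorted with cumulative weight:
  y=4 (N2, w=20) cum 20
  y=5 (N3, w=300) cum 320
  y=8 (N5, w=300) cum 620  ← median
  y=14 (N4, w=120) cum 740
  y=15 (N7, w=125) cum 865
  y=15 (N8, w=50) cum 915
  y=18 (N1, w=10) cum 925
  y=20 (N6, w=20) cum 945
⇒ y* = 8

(5, 8)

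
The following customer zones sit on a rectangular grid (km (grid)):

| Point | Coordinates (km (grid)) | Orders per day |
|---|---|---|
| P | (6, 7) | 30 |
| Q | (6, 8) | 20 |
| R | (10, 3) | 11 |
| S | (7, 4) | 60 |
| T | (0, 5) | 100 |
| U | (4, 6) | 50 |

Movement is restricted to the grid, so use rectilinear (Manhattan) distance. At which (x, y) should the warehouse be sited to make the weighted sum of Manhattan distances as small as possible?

(4, 5)

Manhattan distance separates: Σwᵢ(|x−xᵢ|+|y−yᵢ|) = Σwᵢ|x−xᵢ| + Σwᵢ|y−yᵢ|, so x and y are optimised independently as 1-D weighted medians.
Total weight W = 271; half = 135.5.
x-coordinate, sorted with cumulative weight:
  x=0 (T, w=100) cum 100
  x=4 (U, w=50) cum 150  ← median
  x=6 (P, w=30) cum 180
  x=6 (Q, w=20) cum 200
  x=7 (S, w=60) cum 260
  x=10 (R, w=11) cum 271
⇒ x* = 4
y-coordinate, sorted with cumulative weight:
  y=3 (R, w=11) cum 11
  y=4 (S, w=60) cum 71
  y=5 (T, w=100) cum 171  ← median
  y=6 (U, w=50) cum 221
  y=7 (P, w=30) cum 251
  y=8 (Q, w=20) cum 271
⇒ y* = 5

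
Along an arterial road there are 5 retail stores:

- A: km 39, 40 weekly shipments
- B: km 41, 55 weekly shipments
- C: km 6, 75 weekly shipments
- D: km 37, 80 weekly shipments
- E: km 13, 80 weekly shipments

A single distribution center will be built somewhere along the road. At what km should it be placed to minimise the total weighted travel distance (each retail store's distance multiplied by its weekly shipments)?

For a sum of weighted absolute distances on a line, the optimum is the weighted median (not the mean). Total weight W = 330; half-weight = 165.
Sort by position and accumulate weight:
  km 6 (C, w=75) → cum 75
  km 13 (E, w=80) → cum 155
  km 37 (D, w=80) → cum 235  ≥ 165 → median here
  km 39 (A, w=40) → cum 275
  km 41 (B, w=55) → cum 330
Optimal location: km 37.

x = 37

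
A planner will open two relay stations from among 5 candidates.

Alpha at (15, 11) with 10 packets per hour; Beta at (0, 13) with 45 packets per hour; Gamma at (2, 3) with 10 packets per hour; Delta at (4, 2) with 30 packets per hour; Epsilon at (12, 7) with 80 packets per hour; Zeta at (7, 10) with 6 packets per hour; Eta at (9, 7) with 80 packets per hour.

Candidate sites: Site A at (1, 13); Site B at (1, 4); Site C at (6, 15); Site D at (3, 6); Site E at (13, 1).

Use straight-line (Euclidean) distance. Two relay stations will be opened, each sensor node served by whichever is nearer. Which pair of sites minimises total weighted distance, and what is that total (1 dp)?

Evaluate every pair (each demand assigned to the nearer of the two):
  {Site A, Site D}: total = 1575.3
  {Site D, Site E}: total = 1607.2
  {Site A, Site E}: total = 1622.9
  {Site B, Site E}: total = 1746.2
  {Site C, Site D}: total = 1780.1
  {Site B, Site D}: total = 1840.0
  {Site C, Site E}: total = 1860.7
  {Site A, Site B}: total = 1944.6
  {Site B, Site C}: total = 2019.5
  {Site A, Site C}: total = 2100.2
Best pair: {Site A, Site D} with total 1575.3.

{Site A, Site D}, total 1575.3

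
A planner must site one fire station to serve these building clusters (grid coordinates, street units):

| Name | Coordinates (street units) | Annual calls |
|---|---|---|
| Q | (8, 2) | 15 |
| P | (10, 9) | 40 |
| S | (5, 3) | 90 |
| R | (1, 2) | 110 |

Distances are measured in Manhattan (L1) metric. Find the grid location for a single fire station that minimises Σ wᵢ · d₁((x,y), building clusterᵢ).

Manhattan distance separates: Σwᵢ(|x−xᵢ|+|y−yᵢ|) = Σwᵢ|x−xᵢ| + Σwᵢ|y−yᵢ|, so x and y are optimised independently as 1-D weighted medians.
Total weight W = 255; half = 127.5.
x-coordinate, sorted with cumulative weight:
  x=1 (R, w=110) cum 110
  x=5 (S, w=90) cum 200  ← median
  x=8 (Q, w=15) cum 215
  x=10 (P, w=40) cum 255
⇒ x* = 5
y-coordinate, sorted with cumulative weight:
  y=2 (Q, w=15) cum 15
  y=2 (R, w=110) cum 125
  y=3 (S, w=90) cum 215  ← median
  y=9 (P, w=40) cum 255
⇒ y* = 3

(5, 3)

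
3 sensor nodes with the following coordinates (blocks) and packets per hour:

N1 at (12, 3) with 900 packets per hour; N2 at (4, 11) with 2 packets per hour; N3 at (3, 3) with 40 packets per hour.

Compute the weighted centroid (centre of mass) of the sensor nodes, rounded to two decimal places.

The minimiser of Σwᵢ‖p−pᵢ‖² is the weighted centroid p* = (Σwᵢpᵢ)/(Σwᵢ).
Σwᵢ = 942.
Σwᵢxᵢ = 900·12 + 2·4 + 40·3 = 10928.
Σwᵢyᵢ = 900·3 + 2·11 + 40·3 = 2842.
x* = 10928/942 = 11.60, y* = 2842/942 = 3.02.

(11.60, 3.02)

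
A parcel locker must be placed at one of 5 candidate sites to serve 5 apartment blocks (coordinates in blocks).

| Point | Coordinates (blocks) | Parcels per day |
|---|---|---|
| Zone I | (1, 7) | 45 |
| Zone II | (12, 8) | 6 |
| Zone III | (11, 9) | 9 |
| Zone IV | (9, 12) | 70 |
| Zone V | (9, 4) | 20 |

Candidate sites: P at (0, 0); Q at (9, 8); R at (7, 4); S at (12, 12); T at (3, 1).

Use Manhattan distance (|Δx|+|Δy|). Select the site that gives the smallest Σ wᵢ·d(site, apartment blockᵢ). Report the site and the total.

Q, total 810 blocks

Total weighted distance at each candidate:
  P (0, 0): total = 2390
  Q (9, 8): total = 810
  R (7, 4): total = 1280
  S (12, 12): total = 1210
  T (3, 1): total = 1970
Minimum is at Q with total 810 blocks.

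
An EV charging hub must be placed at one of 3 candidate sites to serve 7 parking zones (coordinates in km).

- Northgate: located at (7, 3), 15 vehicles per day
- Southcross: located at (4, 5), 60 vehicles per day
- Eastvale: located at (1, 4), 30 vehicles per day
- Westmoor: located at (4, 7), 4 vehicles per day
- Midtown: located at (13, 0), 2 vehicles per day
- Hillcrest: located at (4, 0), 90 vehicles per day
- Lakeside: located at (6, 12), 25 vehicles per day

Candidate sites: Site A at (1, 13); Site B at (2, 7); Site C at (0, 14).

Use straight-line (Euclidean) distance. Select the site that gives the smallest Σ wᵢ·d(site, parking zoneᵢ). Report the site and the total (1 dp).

Site B, total 1210.0 km

Total weighted distance at each candidate:
  Site A (1, 13): total = 2348.0
  Site B (2, 7): total = 1210.0
  Site C (0, 14): total = 2627.0
Minimum is at Site B with total 1210.0 km.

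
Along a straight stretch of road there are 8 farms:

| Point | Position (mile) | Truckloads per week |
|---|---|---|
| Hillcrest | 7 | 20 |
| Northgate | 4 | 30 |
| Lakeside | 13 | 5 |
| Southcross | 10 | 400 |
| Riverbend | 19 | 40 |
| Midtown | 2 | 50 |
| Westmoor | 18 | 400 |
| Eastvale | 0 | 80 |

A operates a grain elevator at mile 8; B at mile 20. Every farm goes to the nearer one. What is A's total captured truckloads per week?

The indifferent point is the midpoint (8+20)/2 = 14; farms left of it (closer to A at 8) go to A, those right go to B.
  Eastvale at 0 (w=80) → A
  Midtown at 2 (w=50) → A
  Northgate at 4 (w=30) → A
  Hillcrest at 7 (w=20) → A
  Southcross at 10 (w=400) → A
  Lakeside at 13 (w=5) → A
  Westmoor at 18 (w=400) → B
  Riverbend at 19 (w=40) → B
A captures 585; B captures 440.

585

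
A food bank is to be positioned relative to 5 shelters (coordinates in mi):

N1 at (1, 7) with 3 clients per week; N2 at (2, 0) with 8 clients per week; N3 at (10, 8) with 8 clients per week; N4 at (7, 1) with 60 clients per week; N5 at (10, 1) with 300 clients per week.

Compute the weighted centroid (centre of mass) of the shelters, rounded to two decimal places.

The minimiser of Σwᵢ‖p−pᵢ‖² is the weighted centroid p* = (Σwᵢpᵢ)/(Σwᵢ).
Σwᵢ = 379.
Σwᵢxᵢ = 3·1 + 8·2 + 8·10 + 60·7 + 300·10 = 3519.
Σwᵢyᵢ = 3·7 + 8·0 + 8·8 + 60·1 + 300·1 = 445.
x* = 3519/379 = 9.28, y* = 445/379 = 1.17.

(9.28, 1.17)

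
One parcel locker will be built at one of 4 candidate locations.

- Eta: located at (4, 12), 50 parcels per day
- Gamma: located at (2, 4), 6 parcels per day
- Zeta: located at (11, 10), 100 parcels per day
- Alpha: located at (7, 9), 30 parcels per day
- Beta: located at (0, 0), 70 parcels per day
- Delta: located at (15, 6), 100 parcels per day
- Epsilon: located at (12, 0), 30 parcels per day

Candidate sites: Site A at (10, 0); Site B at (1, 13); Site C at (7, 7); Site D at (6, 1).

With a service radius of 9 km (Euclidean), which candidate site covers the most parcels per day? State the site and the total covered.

Site C, covering 316

Coverage radius r = 9 km; a point is covered iff (Δx)²+(Δy)² ≤ 9² = 81.
  Site A (10, 0): covers {Gamma, Delta, Epsilon} → 136
  Site B (1, 13): covers {Eta, Alpha} → 80
  Site C (7, 7): covers {Eta, Gamma, Zeta, Alpha, Delta, Epsilon} → 316
  Site D (6, 1): covers {Gamma, Alpha, Beta, Epsilon} → 136
Maximum coverage at Site C: 316 parcels per day.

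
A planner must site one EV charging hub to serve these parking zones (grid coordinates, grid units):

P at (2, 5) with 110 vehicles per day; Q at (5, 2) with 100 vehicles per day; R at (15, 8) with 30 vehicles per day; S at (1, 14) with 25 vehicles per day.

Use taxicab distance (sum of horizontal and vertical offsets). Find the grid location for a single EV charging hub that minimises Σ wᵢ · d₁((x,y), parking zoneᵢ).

Manhattan distance separates: Σwᵢ(|x−xᵢ|+|y−yᵢ|) = Σwᵢ|x−xᵢ| + Σwᵢ|y−yᵢ|, so x and y are optimised independently as 1-D weighted medians.
Total weight W = 265; half = 132.5.
x-coordinate, sorted with cumulative weight:
  x=1 (S, w=25) cum 25
  x=2 (P, w=110) cum 135  ← median
  x=5 (Q, w=100) cum 235
  x=15 (R, w=30) cum 265
⇒ x* = 2
y-coordinate, sorted with cumulative weight:
  y=2 (Q, w=100) cum 100
  y=5 (P, w=110) cum 210  ← median
  y=8 (R, w=30) cum 240
  y=14 (S, w=25) cum 265
⇒ y* = 5

(2, 5)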